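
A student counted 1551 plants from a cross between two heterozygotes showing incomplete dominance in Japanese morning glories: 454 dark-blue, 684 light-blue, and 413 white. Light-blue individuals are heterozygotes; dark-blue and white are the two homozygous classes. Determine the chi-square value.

23.760

With incomplete dominance, a heterozygote × heterozygote cross gives a 1:2:1 phenotypic ratio.
Expected counts for N = 1551 under a 1:2:1 ratio (total parts = 4):
  dark-blue: 1551 × 1/4 = 387.75
  light-blue: 1551 × 2/4 = 775.5
  white: 1551 × 1/4 = 387.75
χ² = Σ (O − E)² / E
  dark-blue: (454 − 387.75)² / 387.75 = 11.3193
  light-blue: (684 − 775.5)² / 775.5 = 10.7959
  white: (413 − 387.75)² / 387.75 = 1.6443
χ² = 11.3193 + 10.7959 + 1.6443 = 23.7595 ≈ 23.760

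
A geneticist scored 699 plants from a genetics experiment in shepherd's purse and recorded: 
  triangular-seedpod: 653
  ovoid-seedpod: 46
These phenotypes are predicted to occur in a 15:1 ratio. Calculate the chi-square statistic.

0.131

The 15:1 ratio has 16 parts, so with N = 699 the expected counts are:
  triangular-seedpod: 699 × 15/16 = 655.3125
  ovoid-seedpod: 699 × 1/16 = 43.6875
χ² = Σ (O − E)² / E
  triangular-seedpod: (653 − 655.3125)² / 655.3125 = 0.0082
  ovoid-seedpod: (46 − 43.6875)² / 43.6875 = 0.1224
χ² = 0.0082 + 0.1224 = 0.1306 ≈ 0.131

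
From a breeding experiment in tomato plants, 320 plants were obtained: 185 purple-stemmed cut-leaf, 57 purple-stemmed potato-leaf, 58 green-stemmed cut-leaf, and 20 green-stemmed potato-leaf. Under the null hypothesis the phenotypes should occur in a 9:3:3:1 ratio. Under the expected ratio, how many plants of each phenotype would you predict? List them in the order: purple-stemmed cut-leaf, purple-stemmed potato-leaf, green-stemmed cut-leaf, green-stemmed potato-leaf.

180, 60, 60, 20

Under the 9:3:3:1 hypothesis (Σ ratio = 16, N = 320):
  purple-stemmed cut-leaf: 320 × 9/16 = 180
  purple-stemmed potato-leaf: 320 × 3/16 = 60
  green-stemmed cut-leaf: 320 × 3/16 = 60
  green-stemmed potato-leaf: 320 × 1/16 = 20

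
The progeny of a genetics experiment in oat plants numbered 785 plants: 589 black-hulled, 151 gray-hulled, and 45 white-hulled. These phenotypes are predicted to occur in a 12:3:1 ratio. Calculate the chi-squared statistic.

Under the 12:3:1 hypothesis (Σ ratio = 16, N = 785):
  black-hulled: 785 × 12/16 = 588.75
  gray-hulled: 785 × 3/16 = 147.1875
  white-hulled: 785 × 1/16 = 49.0625
χ² = Σ (O − E)² / E
  black-hulled: (589 − 588.75)² / 588.75 = 0.0001
  gray-hulled: (151 − 147.1875)² / 147.1875 = 0.0988
  white-hulled: (45 − 49.0625)² / 49.0625 = 0.3364
χ² = 0.0001 + 0.0988 + 0.3364 = 0.4353 ≈ 0.435

0.435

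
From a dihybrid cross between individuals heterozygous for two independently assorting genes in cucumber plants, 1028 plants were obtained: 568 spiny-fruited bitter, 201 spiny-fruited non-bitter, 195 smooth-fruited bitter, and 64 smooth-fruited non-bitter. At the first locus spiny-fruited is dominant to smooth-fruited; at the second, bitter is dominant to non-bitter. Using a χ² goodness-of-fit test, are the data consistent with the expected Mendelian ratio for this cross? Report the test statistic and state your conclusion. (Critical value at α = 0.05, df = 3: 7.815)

A dihybrid F₂ with independent assortment and complete dominance at both loci gives a 9:3:3:1 phenotypic ratio.
The 9:3:3:1 ratio has 16 parts, so with N = 1028 the expected counts are:
  spiny-fruited bitter: 1028 × 9/16 = 578.25
  spiny-fruited non-bitter: 1028 × 3/16 = 192.75
  smooth-fruited bitter: 1028 × 3/16 = 192.75
  smooth-fruited non-bitter: 1028 × 1/16 = 64.25
χ² = Σ (O − E)² / E
  spiny-fruited bitter: (568 − 578.25)² / 578.25 = 0.1817
  spiny-fruited non-bitter: (201 − 192.75)² / 192.75 = 0.3531
  smooth-fruited bitter: (195 − 192.75)² / 192.75 = 0.0263
  smooth-fruited non-bitter: (64 − 64.25)² / 64.25 = 0.0010
χ² = 0.1817 + 0.3531 + 0.0263 + 0.0010 = 0.5621 ≈ 0.562
Degrees of freedom = 4 − 1 = 3; critical value at α = 0.05 is 7.815.
Since 0.562 < 7.815, we fail to reject the null hypothesis — the data are consistent with the 9:3:3:1 ratio.

0.562; consistent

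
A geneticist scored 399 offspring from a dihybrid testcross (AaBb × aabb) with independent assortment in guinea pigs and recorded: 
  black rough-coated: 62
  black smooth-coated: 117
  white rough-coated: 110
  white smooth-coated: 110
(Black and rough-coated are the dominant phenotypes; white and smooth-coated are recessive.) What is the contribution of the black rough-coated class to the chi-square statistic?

A dihybrid testcross with independent assortment gives a 1:1:1:1 ratio.
Under the 1:1:1:1 hypothesis (Σ ratio = 4, N = 399):
  black rough-coated: 399 × 1/4 = 99.75
  black smooth-coated: 399 × 1/4 = 99.75
  white rough-coated: 399 × 1/4 = 99.75
  white smooth-coated: 399 × 1/4 = 99.75
Contribution of black rough-coated: (62 − 99.75)² / 99.75 = 14.2863

14.286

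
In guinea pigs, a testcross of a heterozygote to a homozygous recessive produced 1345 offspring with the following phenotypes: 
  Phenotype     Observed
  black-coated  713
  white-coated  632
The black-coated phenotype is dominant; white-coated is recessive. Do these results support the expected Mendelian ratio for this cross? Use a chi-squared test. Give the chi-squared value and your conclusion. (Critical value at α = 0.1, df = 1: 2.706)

4.878; not consistent

A testcross of a heterozygote (Aa × aa) gives a 1:1 phenotypic ratio.
The 1:1 ratio has 2 parts, so with N = 1345 the expected counts are:
  black-coated: 1345 × 1/2 = 672.5
  white-coated: 1345 × 1/2 = 672.5
χ² = Σ (O − E)² / E
  black-coated: (713 − 672.5)² / 672.5 = 2.4390
  white-coated: (632 − 672.5)² / 672.5 = 2.4390
χ² = 2.4390 + 2.4390 = 4.878
Degrees of freedom = 2 − 1 = 1; critical value at α = 0.1 is 2.706.
Since 4.878 > 2.706, we reject the null hypothesis — the data do not fit the 1:1 ratio.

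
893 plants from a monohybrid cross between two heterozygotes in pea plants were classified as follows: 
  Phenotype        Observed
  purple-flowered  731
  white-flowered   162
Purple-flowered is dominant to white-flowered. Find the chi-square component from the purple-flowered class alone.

For a monohybrid cross between heterozygotes with complete dominance, the expected phenotypic ratio is 3:1.
Total ratio parts = 4. Expected numbers out of 893:
  purple-flowered: 893 × 3/4 = 669.75
  white-flowered: 893 × 1/4 = 223.25
Contribution of purple-flowered: (731 − 669.75)² / 669.75 = 5.6014

5.601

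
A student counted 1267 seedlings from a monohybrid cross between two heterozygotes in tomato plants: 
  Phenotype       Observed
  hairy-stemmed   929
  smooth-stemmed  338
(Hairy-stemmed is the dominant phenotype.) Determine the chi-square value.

For a monohybrid cross between heterozygotes with complete dominance, the expected phenotypic ratio is 3:1.
Under the 3:1 hypothesis (Σ ratio = 4, N = 1267):
  hairy-stemmed: 1267 × 3/4 = 950.25
  smooth-stemmed: 1267 × 1/4 = 316.75
χ² = Σ (O − E)² / E
  hairy-stemmed: (929 − 950.25)² / 950.25 = 0.4752
  smooth-stemmed: (338 − 316.75)² / 316.75 = 1.4256
χ² = 0.4752 + 1.4256 = 1.9008 ≈ 1.901

1.901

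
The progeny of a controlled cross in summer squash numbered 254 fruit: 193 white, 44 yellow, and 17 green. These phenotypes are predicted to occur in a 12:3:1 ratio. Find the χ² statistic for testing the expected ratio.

Under the 12:3:1 hypothesis (Σ ratio = 16, N = 254):
  white: 254 × 12/16 = 190.5
  yellow: 254 × 3/16 = 47.625
  green: 254 × 1/16 = 15.875
χ² = Σ (O − E)² / E
  white: (193 − 190.5)² / 190.5 = 0.0328
  yellow: (44 − 47.625)² / 47.625 = 0.2759
  green: (17 − 15.875)² / 15.875 = 0.0797
χ² = 0.0328 + 0.2759 + 0.0797 = 0.3884 ≈ 0.388

0.388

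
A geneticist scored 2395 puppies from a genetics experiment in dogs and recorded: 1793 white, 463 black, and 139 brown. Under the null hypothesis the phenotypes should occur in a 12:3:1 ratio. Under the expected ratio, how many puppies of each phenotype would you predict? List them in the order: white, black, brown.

The 12:3:1 ratio has 16 parts, so with N = 2395 the expected counts are:
  white: 2395 × 12/16 = 1796.25
  black: 2395 × 3/16 = 449.0625
  brown: 2395 × 1/16 = 149.6875

1796.25, 449.0625, 149.6875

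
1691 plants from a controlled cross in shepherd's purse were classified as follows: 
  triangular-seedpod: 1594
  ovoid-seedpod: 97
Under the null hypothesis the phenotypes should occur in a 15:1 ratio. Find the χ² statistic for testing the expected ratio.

0.762

Under the 15:1 hypothesis (Σ ratio = 16, N = 1691):
  triangular-seedpod: 1691 × 15/16 = 1585.3125
  ovoid-seedpod: 1691 × 1/16 = 105.6875
χ² = Σ (O − E)² / E
  triangular-seedpod: (1594 − 1585.3125)² / 1585.3125 = 0.0476
  ovoid-seedpod: (97 − 105.6875)² / 105.6875 = 0.7141
χ² = 0.0476 + 0.7141 = 0.7617 ≈ 0.762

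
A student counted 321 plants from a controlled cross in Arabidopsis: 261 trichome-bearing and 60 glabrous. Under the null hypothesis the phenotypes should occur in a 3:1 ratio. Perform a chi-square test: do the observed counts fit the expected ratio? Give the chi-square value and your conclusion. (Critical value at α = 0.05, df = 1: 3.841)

Under the 3:1 hypothesis (Σ ratio = 4, N = 321):
  trichome-bearing: 321 × 3/4 = 240.75
  glabrous: 321 × 1/4 = 80.25
χ² = Σ (O − E)² / E
  trichome-bearing: (261 − 240.75)² / 240.75 = 1.7033
  glabrous: (60 − 80.25)² / 80.25 = 5.1098
χ² = 1.7033 + 5.1098 = 6.8131 ≈ 6.813
Degrees of freedom = 2 − 1 = 1; critical value at α = 0.05 is 3.841.
Since 6.813 > 3.841, we reject the null hypothesis — the data do not fit the 3:1 ratio.

6.813; not consistent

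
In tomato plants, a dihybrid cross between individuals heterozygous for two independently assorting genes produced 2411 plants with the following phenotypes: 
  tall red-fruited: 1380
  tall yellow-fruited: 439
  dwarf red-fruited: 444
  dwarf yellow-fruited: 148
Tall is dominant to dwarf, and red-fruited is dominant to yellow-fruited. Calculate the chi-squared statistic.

0.987

A dihybrid F₂ with independent assortment and complete dominance at both loci gives a 9:3:3:1 phenotypic ratio.
The 9:3:3:1 ratio has 16 parts, so with N = 2411 the expected counts are:
  tall red-fruited: 2411 × 9/16 = 1356.1875
  tall yellow-fruited: 2411 × 3/16 = 452.0625
  dwarf red-fruited: 2411 × 3/16 = 452.0625
  dwarf yellow-fruited: 2411 × 1/16 = 150.6875
χ² = Σ (O − E)² / E
  tall red-fruited: (1380 − 1356.1875)² / 1356.1875 = 0.4181
  tall yellow-fruited: (439 − 452.0625)² / 452.0625 = 0.3774
  dwarf red-fruited: (444 − 452.0625)² / 452.0625 = 0.1438
  dwarf yellow-fruited: (148 − 150.6875)² / 150.6875 = 0.0479
χ² = 0.4181 + 0.3774 + 0.1438 + 0.0479 = 0.9872 ≈ 0.987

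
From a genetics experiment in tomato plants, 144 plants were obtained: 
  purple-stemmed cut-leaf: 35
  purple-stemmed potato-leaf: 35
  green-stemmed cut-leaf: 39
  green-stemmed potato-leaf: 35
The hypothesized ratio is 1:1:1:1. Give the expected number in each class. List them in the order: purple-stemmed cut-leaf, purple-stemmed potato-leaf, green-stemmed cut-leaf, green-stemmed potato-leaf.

36, 36, 36, 36

Under the 1:1:1:1 hypothesis (Σ ratio = 4, N = 144):
  purple-stemmed cut-leaf: 144 × 1/4 = 36
  purple-stemmed potato-leaf: 144 × 1/4 = 36
  green-stemmed cut-leaf: 144 × 1/4 = 36
  green-stemmed potato-leaf: 144 × 1/4 = 36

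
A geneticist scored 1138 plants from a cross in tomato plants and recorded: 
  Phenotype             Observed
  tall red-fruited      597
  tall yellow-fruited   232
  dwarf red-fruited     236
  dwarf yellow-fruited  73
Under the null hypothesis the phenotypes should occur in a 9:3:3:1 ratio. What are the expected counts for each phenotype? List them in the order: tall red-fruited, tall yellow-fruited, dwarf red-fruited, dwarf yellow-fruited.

640.125, 213.375, 213.375, 71.125

The 9:3:3:1 ratio has 16 parts, so with N = 1138 the expected counts are:
  tall red-fruited: 1138 × 9/16 = 640.125
  tall yellow-fruited: 1138 × 3/16 = 213.375
  dwarf red-fruited: 1138 × 3/16 = 213.375
  dwarf yellow-fruited: 1138 × 1/16 = 71.125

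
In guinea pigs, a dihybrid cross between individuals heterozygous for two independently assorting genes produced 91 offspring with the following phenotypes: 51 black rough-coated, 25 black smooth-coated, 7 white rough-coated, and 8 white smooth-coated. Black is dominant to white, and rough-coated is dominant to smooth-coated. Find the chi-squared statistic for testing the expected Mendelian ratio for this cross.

A dihybrid F₂ with independent assortment and complete dominance at both loci gives a 9:3:3:1 phenotypic ratio.
Expected counts for N = 91 under a 9:3:3:1 ratio (total parts = 16):
  black rough-coated: 91 × 9/16 = 51.1875
  black smooth-coated: 91 × 3/16 = 17.0625
  white rough-coated: 91 × 3/16 = 17.0625
  white smooth-coated: 91 × 1/16 = 5.6875
χ² = Σ (O − E)² / E
  black rough-coated: (51 − 51.1875)² / 51.1875 = 0.0007
  black smooth-coated: (25 − 17.0625)² / 17.0625 = 3.6925
  white rough-coated: (7 − 17.0625)² / 17.0625 = 5.9343
  white smooth-coated: (8 − 5.6875)² / 5.6875 = 0.9402
χ² = 0.0007 + 3.6925 + 5.9343 + 0.9402 = 10.5677 ≈ 10.568

10.568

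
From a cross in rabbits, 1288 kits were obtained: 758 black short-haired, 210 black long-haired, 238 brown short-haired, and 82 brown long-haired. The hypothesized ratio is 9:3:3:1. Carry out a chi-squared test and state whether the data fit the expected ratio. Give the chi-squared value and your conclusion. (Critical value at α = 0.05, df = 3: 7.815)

Expected counts for N = 1288 under a 9:3:3:1 ratio (total parts = 16):
  black short-haired: 1288 × 9/16 = 724.5
  black long-haired: 1288 × 3/16 = 241.5
  brown short-haired: 1288 × 3/16 = 241.5
  brown long-haired: 1288 × 1/16 = 80.5
χ² = Σ (O − E)² / E
  black short-haired: (758 − 724.5)² / 724.5 = 1.5490
  black long-haired: (210 − 241.5)² / 241.5 = 4.1087
  brown short-haired: (238 − 241.5)² / 241.5 = 0.0507
  brown long-haired: (82 − 80.5)² / 80.5 = 0.0280
χ² = 1.5490 + 4.1087 + 0.0507 + 0.0280 = 5.7364 ≈ 5.736
Degrees of freedom = 4 − 1 = 3; critical value at α = 0.05 is 7.815.
Since 5.736 < 7.815, we fail to reject the null hypothesis — the data are consistent with the 9:3:3:1 ratio.

5.736; consistent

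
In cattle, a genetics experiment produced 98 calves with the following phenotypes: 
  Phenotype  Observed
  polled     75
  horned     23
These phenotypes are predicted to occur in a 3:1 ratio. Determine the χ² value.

0.122

The 3:1 ratio has 4 parts, so with N = 98 the expected counts are:
  polled: 98 × 3/4 = 73.5
  horned: 98 × 1/4 = 24.5
χ² = Σ (O − E)² / E
  polled: (75 − 73.5)² / 73.5 = 0.0306
  horned: (23 − 24.5)² / 24.5 = 0.0918
χ² = 0.0306 + 0.0918 = 0.1224 ≈ 0.122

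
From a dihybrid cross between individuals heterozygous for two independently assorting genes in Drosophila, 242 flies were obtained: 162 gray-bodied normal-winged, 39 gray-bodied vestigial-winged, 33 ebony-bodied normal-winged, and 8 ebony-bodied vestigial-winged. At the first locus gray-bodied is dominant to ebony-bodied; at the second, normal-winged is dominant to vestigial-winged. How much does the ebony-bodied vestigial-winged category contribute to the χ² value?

3.356

A dihybrid F₂ with independent assortment and complete dominance at both loci gives a 9:3:3:1 phenotypic ratio.
Total ratio parts = 16. Expected numbers out of 242:
  gray-bodied normal-winged: 242 × 9/16 = 136.125
  gray-bodied vestigial-winged: 242 × 3/16 = 45.375
  ebony-bodied normal-winged: 242 × 3/16 = 45.375
  ebony-bodied vestigial-winged: 242 × 1/16 = 15.125
Contribution of ebony-bodied vestigial-winged: (8 − 15.125)² / 15.125 = 3.3564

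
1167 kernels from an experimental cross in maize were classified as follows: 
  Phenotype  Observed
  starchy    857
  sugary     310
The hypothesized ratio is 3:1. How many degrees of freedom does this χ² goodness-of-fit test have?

1

A goodness-of-fit test with 2 phenotype classes has df = 2 − 1 = 1.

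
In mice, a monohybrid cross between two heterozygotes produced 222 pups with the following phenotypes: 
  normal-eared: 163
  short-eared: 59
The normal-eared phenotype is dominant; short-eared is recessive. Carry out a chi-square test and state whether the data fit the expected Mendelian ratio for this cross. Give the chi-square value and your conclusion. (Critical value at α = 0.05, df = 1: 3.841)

0.294; consistent

For a monohybrid cross between heterozygotes with complete dominance, the expected phenotypic ratio is 3:1.
Total ratio parts = 4. Expected numbers out of 222:
  normal-eared: 222 × 3/4 = 166.5
  short-eared: 222 × 1/4 = 55.5
χ² = Σ (O − E)² / E
  normal-eared: (163 − 166.5)² / 166.5 = 0.0736
  short-eared: (59 − 55.5)² / 55.5 = 0.2207
χ² = 0.0736 + 0.2207 = 0.2943 ≈ 0.294
Degrees of freedom = 2 − 1 = 1; critical value at α = 0.05 is 3.841.
Since 0.294 < 3.841, we fail to reject the null hypothesis — the data are consistent with the 3:1 ratio.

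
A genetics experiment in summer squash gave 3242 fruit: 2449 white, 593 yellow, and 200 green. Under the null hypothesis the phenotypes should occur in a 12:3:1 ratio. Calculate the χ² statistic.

Under the 12:3:1 hypothesis (Σ ratio = 16, N = 3242):
  white: 3242 × 12/16 = 2431.5
  yellow: 3242 × 3/16 = 607.875
  green: 3242 × 1/16 = 202.625
χ² = Σ (O − E)² / E
  white: (2449 − 2431.5)² / 2431.5 = 0.1260
  yellow: (593 − 607.875)² / 607.875 = 0.3640
  green: (200 − 202.625)² / 202.625 = 0.0340
χ² = 0.1260 + 0.3640 + 0.0340 = 0.524

0.524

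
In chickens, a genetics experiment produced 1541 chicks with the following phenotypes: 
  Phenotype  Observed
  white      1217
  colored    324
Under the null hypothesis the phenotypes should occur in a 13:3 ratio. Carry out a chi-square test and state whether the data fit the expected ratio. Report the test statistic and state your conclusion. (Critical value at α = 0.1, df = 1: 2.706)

5.237; not consistent

Expected counts for N = 1541 under a 13:3 ratio (total parts = 16):
  white: 1541 × 13/16 = 1252.0625
  colored: 1541 × 3/16 = 288.9375
χ² = Σ (O − E)² / E
  white: (1217 − 1252.0625)² / 1252.0625 = 0.9819
  colored: (324 − 288.9375)² / 288.9375 = 4.2548
χ² = 0.9819 + 4.2548 = 5.2367 ≈ 5.237
Degrees of freedom = 2 − 1 = 1; critical value at α = 0.1 is 2.706.
Since 5.237 > 2.706, we reject the null hypothesis — the data do not fit the 13:3 ratio.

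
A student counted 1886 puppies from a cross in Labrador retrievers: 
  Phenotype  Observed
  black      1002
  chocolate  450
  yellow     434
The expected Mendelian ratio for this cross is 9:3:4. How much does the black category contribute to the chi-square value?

The 9:3:4 ratio has 16 parts, so with N = 1886 the expected counts are:
  black: 1886 × 9/16 = 1060.875
  chocolate: 1886 × 3/16 = 353.625
  yellow: 1886 × 4/16 = 471.5
Contribution of black: (1002 − 1060.875)² / 1060.875 = 3.2674

3.267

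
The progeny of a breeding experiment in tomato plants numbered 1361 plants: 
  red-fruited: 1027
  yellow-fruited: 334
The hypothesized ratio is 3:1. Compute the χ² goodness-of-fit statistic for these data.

0.153

Total ratio parts = 4. Expected numbers out of 1361:
  red-fruited: 1361 × 3/4 = 1020.75
  yellow-fruited: 1361 × 1/4 = 340.25
χ² = Σ (O − E)² / E
  red-fruited: (1027 − 1020.75)² / 1020.75 = 0.0383
  yellow-fruited: (334 − 340.25)² / 340.25 = 0.1148
χ² = 0.0383 + 0.1148 = 0.1531 ≈ 0.153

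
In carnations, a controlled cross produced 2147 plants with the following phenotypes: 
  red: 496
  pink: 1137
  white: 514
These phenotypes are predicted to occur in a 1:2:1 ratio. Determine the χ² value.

7.814

Total ratio parts = 4. Expected numbers out of 2147:
  red: 2147 × 1/4 = 536.75
  pink: 2147 × 2/4 = 1073.5
  white: 2147 × 1/4 = 536.75
χ² = Σ (O − E)² / E
  red: (496 − 536.75)² / 536.75 = 3.0937
  pink: (1137 − 1073.5)² / 1073.5 = 3.7562
  white: (514 − 536.75)² / 536.75 = 0.9643
χ² = 3.0937 + 3.7562 + 0.9643 = 7.8142 ≈ 7.814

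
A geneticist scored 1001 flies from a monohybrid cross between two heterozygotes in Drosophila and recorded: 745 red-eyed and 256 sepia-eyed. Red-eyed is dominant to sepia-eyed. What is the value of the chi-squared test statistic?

For a monohybrid cross between heterozygotes with complete dominance, the expected phenotypic ratio is 3:1.
Expected counts for N = 1001 under a 3:1 ratio (total parts = 4):
  red-eyed: 1001 × 3/4 = 750.75
  sepia-eyed: 1001 × 1/4 = 250.25
χ² = Σ (O − E)² / E
  red-eyed: (745 − 750.75)² / 750.75 = 0.0440
  sepia-eyed: (256 − 250.25)² / 250.25 = 0.1321
χ² = 0.0440 + 0.1321 = 0.1761 ≈ 0.176

0.176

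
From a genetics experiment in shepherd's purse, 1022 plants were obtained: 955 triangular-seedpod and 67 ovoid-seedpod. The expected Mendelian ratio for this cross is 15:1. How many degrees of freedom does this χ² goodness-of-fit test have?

A goodness-of-fit test with 2 phenotype classes has df = 2 − 1 = 1.

1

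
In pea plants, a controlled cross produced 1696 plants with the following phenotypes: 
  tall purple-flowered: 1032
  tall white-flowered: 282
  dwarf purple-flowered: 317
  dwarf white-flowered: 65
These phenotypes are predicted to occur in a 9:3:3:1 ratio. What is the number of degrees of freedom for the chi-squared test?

3

A goodness-of-fit test with 4 phenotype classes has df = 4 − 1 = 3.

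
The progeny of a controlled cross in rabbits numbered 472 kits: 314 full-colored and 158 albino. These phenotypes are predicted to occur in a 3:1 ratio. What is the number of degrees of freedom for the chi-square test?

1

A goodness-of-fit test with 2 phenotype classes has df = 2 − 1 = 1.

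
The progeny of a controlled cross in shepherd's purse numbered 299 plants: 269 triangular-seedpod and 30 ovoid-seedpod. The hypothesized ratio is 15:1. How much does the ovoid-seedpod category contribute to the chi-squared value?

6.848

Expected counts for N = 299 under a 15:1 ratio (total parts = 16):
  triangular-seedpod: 299 × 15/16 = 280.3125
  ovoid-seedpod: 299 × 1/16 = 18.6875
Contribution of ovoid-seedpod: (30 − 18.6875)² / 18.6875 = 6.8480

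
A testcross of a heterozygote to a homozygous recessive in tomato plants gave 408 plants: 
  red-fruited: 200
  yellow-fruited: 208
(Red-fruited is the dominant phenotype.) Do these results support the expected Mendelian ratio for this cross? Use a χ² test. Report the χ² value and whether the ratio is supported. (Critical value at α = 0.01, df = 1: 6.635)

0.157; consistent

A testcross of a heterozygote (Aa × aa) gives a 1:1 phenotypic ratio.
The 1:1 ratio has 2 parts, so with N = 408 the expected counts are:
  red-fruited: 408 × 1/2 = 204
  yellow-fruited: 408 × 1/2 = 204
χ² = Σ (O − E)² / E
  red-fruited: (200 − 204)² / 204 = 0.0784
  yellow-fruited: (208 − 204)² / 204 = 0.0784
χ² = 0.0784 + 0.0784 = 0.1568 ≈ 0.157
Degrees of freedom = 2 − 1 = 1; critical value at α = 0.01 is 6.635.
Since 0.157 < 6.635, we fail to reject the null hypothesis — the data are consistent with the 1:1 ratio.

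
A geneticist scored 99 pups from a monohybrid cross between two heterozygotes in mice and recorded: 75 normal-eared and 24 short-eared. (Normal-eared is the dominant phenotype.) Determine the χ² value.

0.030

For a monohybrid cross between heterozygotes with complete dominance, the expected phenotypic ratio is 3:1.
Under the 3:1 hypothesis (Σ ratio = 4, N = 99):
  normal-eared: 99 × 3/4 = 74.25
  short-eared: 99 × 1/4 = 24.75
χ² = Σ (O − E)² / E
  normal-eared: (75 − 74.25)² / 74.25 = 0.0076
  short-eared: (24 − 24.75)² / 24.75 = 0.0227
χ² = 0.0076 + 0.0227 = 0.0303 ≈ 0.030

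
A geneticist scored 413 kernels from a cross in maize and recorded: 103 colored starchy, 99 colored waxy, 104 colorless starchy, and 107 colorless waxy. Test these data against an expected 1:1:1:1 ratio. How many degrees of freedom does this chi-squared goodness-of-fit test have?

A goodness-of-fit test with 4 phenotype classes has df = 4 − 1 = 3.

3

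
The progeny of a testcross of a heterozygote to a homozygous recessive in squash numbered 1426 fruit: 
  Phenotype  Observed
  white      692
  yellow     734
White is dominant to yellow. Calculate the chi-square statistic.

A testcross of a heterozygote (Aa × aa) gives a 1:1 phenotypic ratio.
Expected counts for N = 1426 under a 1:1 ratio (total parts = 2):
  white: 1426 × 1/2 = 713
  yellow: 1426 × 1/2 = 713
χ² = Σ (O − E)² / E
  white: (692 − 713)² / 713 = 0.6185
  yellow: (734 − 713)² / 713 = 0.6185
χ² = 0.6185 + 0.6185 = 1.237

1.237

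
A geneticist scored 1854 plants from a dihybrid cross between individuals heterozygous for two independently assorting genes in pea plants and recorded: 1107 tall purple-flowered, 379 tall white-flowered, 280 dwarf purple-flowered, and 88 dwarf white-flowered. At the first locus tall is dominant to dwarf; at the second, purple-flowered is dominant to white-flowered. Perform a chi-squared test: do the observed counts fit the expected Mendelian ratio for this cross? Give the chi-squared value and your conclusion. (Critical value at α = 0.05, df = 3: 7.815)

A dihybrid F₂ with independent assortment and complete dominance at both loci gives a 9:3:3:1 phenotypic ratio.
Under the 9:3:3:1 hypothesis (Σ ratio = 16, N = 1854):
  tall purple-flowered: 1854 × 9/16 = 1042.875
  tall white-flowered: 1854 × 3/16 = 347.625
  dwarf purple-flowered: 1854 × 3/16 = 347.625
  dwarf white-flowered: 1854 × 1/16 = 115.875
χ² = Σ (O − E)² / E
  tall purple-flowered: (1107 − 1042.875)² / 1042.875 = 3.9430
  tall white-flowered: (379 − 347.625)² / 347.625 = 2.8318
  dwarf purple-flowered: (280 − 347.625)² / 347.625 = 13.1554
  dwarf white-flowered: (88 − 115.875)² / 115.875 = 6.7056
χ² = 3.9430 + 2.8318 + 13.1554 + 6.7056 = 26.6358 ≈ 26.636
Degrees of freedom = 4 − 1 = 3; critical value at α = 0.05 is 7.815.
Since 26.636 > 7.815, we reject the null hypothesis — the data do not fit the 9:3:3:1 ratio.

26.636; not consistent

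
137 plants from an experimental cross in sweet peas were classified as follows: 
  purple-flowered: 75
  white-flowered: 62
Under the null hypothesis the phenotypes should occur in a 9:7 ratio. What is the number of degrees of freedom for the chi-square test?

A goodness-of-fit test with 2 phenotype classes has df = 2 − 1 = 1.

1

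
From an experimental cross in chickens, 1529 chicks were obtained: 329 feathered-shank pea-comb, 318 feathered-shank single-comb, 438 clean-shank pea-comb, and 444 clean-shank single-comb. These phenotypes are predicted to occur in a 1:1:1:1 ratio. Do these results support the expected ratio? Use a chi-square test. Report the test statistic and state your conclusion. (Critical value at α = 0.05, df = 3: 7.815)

The 1:1:1:1 ratio has 4 parts, so with N = 1529 the expected counts are:
  feathered-shank pea-comb: 1529 × 1/4 = 382.25
  feathered-shank single-comb: 1529 × 1/4 = 382.25
  clean-shank pea-comb: 1529 × 1/4 = 382.25
  clean-shank single-comb: 1529 × 1/4 = 382.25
χ² = Σ (O − E)² / E
  feathered-shank pea-comb: (329 − 382.25)² / 382.25 = 7.4181
  feathered-shank single-comb: (318 − 382.25)² / 382.25 = 10.7994
  clean-shank pea-comb: (438 − 382.25)² / 382.25 = 8.1310
  clean-shank single-comb: (444 − 382.25)² / 382.25 = 9.9753
χ² = 7.4181 + 10.7994 + 8.1310 + 9.9753 = 36.3238 ≈ 36.324
Degrees of freedom = 4 − 1 = 3; critical value at α = 0.05 is 7.815.
Since 36.324 > 7.815, we reject the null hypothesis — the data do not fit the 1:1:1:1 ratio.

36.324; not consistent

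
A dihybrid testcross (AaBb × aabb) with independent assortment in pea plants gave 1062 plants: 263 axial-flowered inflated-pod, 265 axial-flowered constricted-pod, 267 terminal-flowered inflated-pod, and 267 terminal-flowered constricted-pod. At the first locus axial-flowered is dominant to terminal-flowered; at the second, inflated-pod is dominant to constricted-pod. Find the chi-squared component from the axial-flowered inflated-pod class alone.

A dihybrid testcross with independent assortment gives a 1:1:1:1 ratio.
The 1:1:1:1 ratio has 4 parts, so with N = 1062 the expected counts are:
  axial-flowered inflated-pod: 1062 × 1/4 = 265.5
  axial-flowered constricted-pod: 1062 × 1/4 = 265.5
  terminal-flowered inflated-pod: 1062 × 1/4 = 265.5
  terminal-flowered constricted-pod: 1062 × 1/4 = 265.5
Contribution of axial-flowered inflated-pod: (263 − 265.5)² / 265.5 = 0.0235

0.024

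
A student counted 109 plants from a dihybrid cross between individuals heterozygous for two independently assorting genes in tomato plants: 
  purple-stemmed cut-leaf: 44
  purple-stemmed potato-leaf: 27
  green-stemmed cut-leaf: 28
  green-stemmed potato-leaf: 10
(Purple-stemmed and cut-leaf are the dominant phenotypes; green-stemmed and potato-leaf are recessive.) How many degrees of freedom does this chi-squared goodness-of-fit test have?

A dihybrid F₂ with independent assortment and complete dominance at both loci gives a 9:3:3:1 phenotypic ratio.
A goodness-of-fit test with 4 phenotype classes has df = 4 − 1 = 3.

3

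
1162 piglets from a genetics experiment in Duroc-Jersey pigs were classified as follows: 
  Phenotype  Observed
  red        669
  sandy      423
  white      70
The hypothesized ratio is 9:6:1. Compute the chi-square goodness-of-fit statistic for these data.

The 9:6:1 ratio has 16 parts, so with N = 1162 the expected counts are:
  red: 1162 × 9/16 = 653.625
  sandy: 1162 × 6/16 = 435.75
  white: 1162 × 1/16 = 72.625
χ² = Σ (O − E)² / E
  red: (669 − 653.625)² / 653.625 = 0.3617
  sandy: (423 − 435.75)² / 435.75 = 0.3731
  white: (70 − 72.625)² / 72.625 = 0.0949
χ² = 0.3617 + 0.3731 + 0.0949 = 0.8297 ≈ 0.830

0.830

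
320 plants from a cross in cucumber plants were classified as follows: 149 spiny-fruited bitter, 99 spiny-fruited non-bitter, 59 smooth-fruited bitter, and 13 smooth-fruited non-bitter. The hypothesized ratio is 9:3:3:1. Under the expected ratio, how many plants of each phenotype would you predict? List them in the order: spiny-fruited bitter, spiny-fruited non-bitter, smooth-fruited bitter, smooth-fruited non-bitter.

Under the 9:3:3:1 hypothesis (Σ ratio = 16, N = 320):
  spiny-fruited bitter: 320 × 9/16 = 180
  spiny-fruited non-bitter: 320 × 3/16 = 60
  smooth-fruited bitter: 320 × 3/16 = 60
  smooth-fruited non-bitter: 320 × 1/16 = 20

180, 60, 60, 20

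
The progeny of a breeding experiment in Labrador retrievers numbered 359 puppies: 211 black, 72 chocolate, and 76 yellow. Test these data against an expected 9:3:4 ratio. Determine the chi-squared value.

2.840

The 9:3:4 ratio has 16 parts, so with N = 359 the expected counts are:
  black: 359 × 9/16 = 201.9375
  chocolate: 359 × 3/16 = 67.3125
  yellow: 359 × 4/16 = 89.75
χ² = Σ (O − E)² / E
  black: (211 − 201.9375)² / 201.9375 = 0.4067
  chocolate: (72 − 67.3125)² / 67.3125 = 0.3264
  yellow: (76 − 89.75)² / 89.75 = 2.1065
χ² = 0.4067 + 0.3264 + 2.1065 = 2.8396 ≈ 2.840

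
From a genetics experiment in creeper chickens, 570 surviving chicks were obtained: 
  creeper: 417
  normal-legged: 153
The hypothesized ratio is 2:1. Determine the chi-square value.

Expected counts for N = 570 under a 2:1 ratio (total parts = 3):
  creeper: 570 × 2/3 = 380
  normal-legged: 570 × 1/3 = 190
χ² = Σ (O − E)² / E
  creeper: (417 − 380)² / 380 = 3.6026
  normal-legged: (153 − 190)² / 190 = 7.2053
χ² = 3.6026 + 7.2053 = 10.8079 ≈ 10.808

10.808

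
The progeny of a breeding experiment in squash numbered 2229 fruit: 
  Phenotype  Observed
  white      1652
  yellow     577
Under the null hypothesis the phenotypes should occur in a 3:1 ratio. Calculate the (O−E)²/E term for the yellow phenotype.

0.700

Expected counts for N = 2229 under a 3:1 ratio (total parts = 4):
  white: 2229 × 3/4 = 1671.75
  yellow: 2229 × 1/4 = 557.25
Contribution of yellow: (577 − 557.25)² / 557.25 = 0.7000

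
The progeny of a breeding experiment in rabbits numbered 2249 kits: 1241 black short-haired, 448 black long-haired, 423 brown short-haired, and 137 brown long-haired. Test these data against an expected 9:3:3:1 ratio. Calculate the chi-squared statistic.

The 9:3:3:1 ratio has 16 parts, so with N = 2249 the expected counts are:
  black short-haired: 2249 × 9/16 = 1265.0625
  black long-haired: 2249 × 3/16 = 421.6875
  brown short-haired: 2249 × 3/16 = 421.6875
  brown long-haired: 2249 × 1/16 = 140.5625
χ² = Σ (O − E)² / E
  black short-haired: (1241 − 1265.0625)² / 1265.0625 = 0.4577
  black long-haired: (448 − 421.6875)² / 421.6875 = 1.6419
  brown short-haired: (423 − 421.6875)² / 421.6875 = 0.0041
  brown long-haired: (137 − 140.5625)² / 140.5625 = 0.0903
χ² = 0.4577 + 1.6419 + 0.0041 + 0.0903 = 2.194

2.194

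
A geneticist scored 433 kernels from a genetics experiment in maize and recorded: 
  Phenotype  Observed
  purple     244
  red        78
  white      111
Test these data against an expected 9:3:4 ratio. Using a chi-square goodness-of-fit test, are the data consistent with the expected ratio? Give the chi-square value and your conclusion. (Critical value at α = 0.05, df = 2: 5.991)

0.196; consistent

The 9:3:4 ratio has 16 parts, so with N = 433 the expected counts are:
  purple: 433 × 9/16 = 243.5625
  red: 433 × 3/16 = 81.1875
  white: 433 × 4/16 = 108.25
χ² = Σ (O − E)² / E
  purple: (244 − 243.5625)² / 243.5625 = 0.0008
  red: (78 − 81.1875)² / 81.1875 = 0.1251
  white: (111 − 108.25)² / 108.25 = 0.0699
χ² = 0.0008 + 0.1251 + 0.0699 = 0.1958 ≈ 0.196
Degrees of freedom = 3 − 1 = 2; critical value at α = 0.05 is 5.991.
Since 0.196 < 5.991, we fail to reject the null hypothesis — the data are consistent with the 9:3:4 ratio.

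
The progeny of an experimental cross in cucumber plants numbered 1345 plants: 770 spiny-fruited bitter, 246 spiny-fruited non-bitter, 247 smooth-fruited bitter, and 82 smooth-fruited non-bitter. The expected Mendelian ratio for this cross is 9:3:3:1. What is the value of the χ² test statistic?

Under the 9:3:3:1 hypothesis (Σ ratio = 16, N = 1345):
  spiny-fruited bitter: 1345 × 9/16 = 756.5625
  spiny-fruited non-bitter: 1345 × 3/16 = 252.1875
  smooth-fruited bitter: 1345 × 3/16 = 252.1875
  smooth-fruited non-bitter: 1345 × 1/16 = 84.0625
χ² = Σ (O − E)² / E
  spiny-fruited bitter: (770 − 756.5625)² / 756.5625 = 0.2387
  spiny-fruited non-bitter: (246 − 252.1875)² / 252.1875 = 0.1518
  smooth-fruited bitter: (247 − 252.1875)² / 252.1875 = 0.1067
  smooth-fruited non-bitter: (82 − 84.0625)² / 84.0625 = 0.0506
χ² = 0.2387 + 0.1518 + 0.1067 + 0.0506 = 0.5478 ≈ 0.548

0.548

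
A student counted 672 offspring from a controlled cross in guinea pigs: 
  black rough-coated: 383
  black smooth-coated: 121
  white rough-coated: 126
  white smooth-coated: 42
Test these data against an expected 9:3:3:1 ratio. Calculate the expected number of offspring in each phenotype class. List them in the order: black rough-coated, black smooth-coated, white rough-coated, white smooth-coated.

Total ratio parts = 16. Expected numbers out of 672:
  black rough-coated: 672 × 9/16 = 378
  black smooth-coated: 672 × 3/16 = 126
  white rough-coated: 672 × 3/16 = 126
  white smooth-coated: 672 × 1/16 = 42

378, 126, 126, 42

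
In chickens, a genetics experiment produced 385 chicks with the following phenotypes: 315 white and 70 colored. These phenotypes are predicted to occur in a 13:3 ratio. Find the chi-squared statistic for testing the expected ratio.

Under the 13:3 hypothesis (Σ ratio = 16, N = 385):
  white: 385 × 13/16 = 312.8125
  colored: 385 × 3/16 = 72.1875
χ² = Σ (O − E)² / E
  white: (315 − 312.8125)² / 312.8125 = 0.0153
  colored: (70 − 72.1875)² / 72.1875 = 0.0663
χ² = 0.0153 + 0.0663 = 0.0816 ≈ 0.082

0.082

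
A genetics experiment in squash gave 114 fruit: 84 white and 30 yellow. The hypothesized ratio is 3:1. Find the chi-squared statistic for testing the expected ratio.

0.105

The 3:1 ratio has 4 parts, so with N = 114 the expected counts are:
  white: 114 × 3/4 = 85.5
  yellow: 114 × 1/4 = 28.5
χ² = Σ (O − E)² / E
  white: (84 − 85.5)² / 85.5 = 0.0263
  yellow: (30 − 28.5)² / 28.5 = 0.0789
χ² = 0.0263 + 0.0789 = 0.1052 ≈ 0.105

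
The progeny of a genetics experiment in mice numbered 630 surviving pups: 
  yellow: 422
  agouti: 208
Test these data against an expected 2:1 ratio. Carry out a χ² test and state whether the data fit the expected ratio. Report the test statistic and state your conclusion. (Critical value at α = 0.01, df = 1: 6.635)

The 2:1 ratio has 3 parts, so with N = 630 the expected counts are:
  yellow: 630 × 2/3 = 420
  agouti: 630 × 1/3 = 210
χ² = Σ (O − E)² / E
  yellow: (422 − 420)² / 420 = 0.0095
  agouti: (208 − 210)² / 210 = 0.0190
χ² = 0.0095 + 0.0190 = 0.0285 ≈ 0.029
Degrees of freedom = 2 − 1 = 1; critical value at α = 0.01 is 6.635.
Since 0.029 < 6.635, we fail to reject the null hypothesis — the data are consistent with the 2:1 ratio.

0.029; consistent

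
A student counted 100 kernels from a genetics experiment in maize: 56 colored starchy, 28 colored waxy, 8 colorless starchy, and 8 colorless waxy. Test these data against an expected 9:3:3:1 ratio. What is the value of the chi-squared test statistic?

11.218

Expected counts for N = 100 under a 9:3:3:1 ratio (total parts = 16):
  colored starchy: 100 × 9/16 = 56.25
  colored waxy: 100 × 3/16 = 18.75
  colorless starchy: 100 × 3/16 = 18.75
  colorless waxy: 100 × 1/16 = 6.25
χ² = Σ (O − E)² / E
  colored starchy: (56 − 56.25)² / 56.25 = 0.0011
  colored waxy: (28 − 18.75)² / 18.75 = 4.5633
  colorless starchy: (8 − 18.75)² / 18.75 = 6.1633
  colorless waxy: (8 − 6.25)² / 6.25 = 0.4900
χ² = 0.0011 + 4.5633 + 6.1633 + 0.4900 = 11.2177 ≈ 11.218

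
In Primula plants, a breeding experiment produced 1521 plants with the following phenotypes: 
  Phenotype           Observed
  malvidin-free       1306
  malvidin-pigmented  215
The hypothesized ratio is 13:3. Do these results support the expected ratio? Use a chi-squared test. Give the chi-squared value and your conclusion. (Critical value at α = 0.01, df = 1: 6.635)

21.260; not consistent

Total ratio parts = 16. Expected numbers out of 1521:
  malvidin-free: 1521 × 13/16 = 1235.8125
  malvidin-pigmented: 1521 × 3/16 = 285.1875
χ² = Σ (O − E)² / E
  malvidin-free: (1306 − 1235.8125)² / 1235.8125 = 3.9863
  malvidin-pigmented: (215 − 285.1875)² / 285.1875 = 17.2738
χ² = 3.9863 + 17.2738 = 21.2601 ≈ 21.260
Degrees of freedom = 2 − 1 = 1; critical value at α = 0.01 is 6.635.
Since 21.260 > 6.635, we reject the null hypothesis — the data do not fit the 13:3 ratio.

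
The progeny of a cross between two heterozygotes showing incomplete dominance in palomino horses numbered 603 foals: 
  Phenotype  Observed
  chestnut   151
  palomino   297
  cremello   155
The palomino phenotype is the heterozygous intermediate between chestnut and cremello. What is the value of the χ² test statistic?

0.187

With incomplete dominance, a heterozygote × heterozygote cross gives a 1:2:1 phenotypic ratio.
Expected counts for N = 603 under a 1:2:1 ratio (total parts = 4):
  chestnut: 603 × 1/4 = 150.75
  palomino: 603 × 2/4 = 301.5
  cremello: 603 × 1/4 = 150.75
χ² = Σ (O − E)² / E
  chestnut: (151 − 150.75)² / 150.75 = 0.0004
  palomino: (297 − 301.5)² / 301.5 = 0.0672
  cremello: (155 − 150.75)² / 150.75 = 0.1198
χ² = 0.0004 + 0.0672 + 0.1198 = 0.1874 ≈ 0.187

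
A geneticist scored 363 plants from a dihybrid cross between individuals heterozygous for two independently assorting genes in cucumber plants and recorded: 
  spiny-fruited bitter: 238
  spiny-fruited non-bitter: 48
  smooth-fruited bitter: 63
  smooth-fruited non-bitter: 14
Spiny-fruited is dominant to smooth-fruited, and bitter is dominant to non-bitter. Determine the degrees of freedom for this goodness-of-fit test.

3

A dihybrid F₂ with independent assortment and complete dominance at both loci gives a 9:3:3:1 phenotypic ratio.
A goodness-of-fit test with 4 phenotype classes has df = 4 − 1 = 3.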